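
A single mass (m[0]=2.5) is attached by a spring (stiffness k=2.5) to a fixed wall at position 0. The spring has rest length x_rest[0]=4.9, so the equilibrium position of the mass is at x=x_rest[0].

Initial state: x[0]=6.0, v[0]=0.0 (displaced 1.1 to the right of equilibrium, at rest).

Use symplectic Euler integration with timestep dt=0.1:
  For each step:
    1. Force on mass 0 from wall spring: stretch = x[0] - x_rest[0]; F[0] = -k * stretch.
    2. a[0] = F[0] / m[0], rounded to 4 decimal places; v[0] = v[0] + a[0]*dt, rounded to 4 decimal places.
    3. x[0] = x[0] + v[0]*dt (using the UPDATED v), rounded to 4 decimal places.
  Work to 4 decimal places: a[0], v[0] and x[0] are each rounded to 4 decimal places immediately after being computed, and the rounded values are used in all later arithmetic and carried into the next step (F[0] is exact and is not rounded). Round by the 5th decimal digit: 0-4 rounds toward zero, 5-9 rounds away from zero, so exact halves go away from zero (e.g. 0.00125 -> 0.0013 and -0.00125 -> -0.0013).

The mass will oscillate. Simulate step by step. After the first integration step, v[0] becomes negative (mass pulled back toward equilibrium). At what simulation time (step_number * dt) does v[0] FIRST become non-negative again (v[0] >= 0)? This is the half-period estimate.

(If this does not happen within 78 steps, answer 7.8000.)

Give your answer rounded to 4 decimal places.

Answer: 3.2000

Derivation:
Step 0: x=[6.0000] v=[0.0000]
Step 1: x=[5.9890] v=[-0.1100]
Step 2: x=[5.9671] v=[-0.2189]
Step 3: x=[5.9345] v=[-0.3256]
Step 4: x=[5.8916] v=[-0.4291]
Step 5: x=[5.8388] v=[-0.5283]
Step 6: x=[5.7766] v=[-0.6222]
Step 7: x=[5.7056] v=[-0.7099]
Step 8: x=[5.6266] v=[-0.7905]
Step 9: x=[5.5403] v=[-0.8632]
Step 10: x=[5.4476] v=[-0.9272]
Step 11: x=[5.3494] v=[-0.9820]
Step 12: x=[5.2467] v=[-1.0269]
Step 13: x=[5.1405] v=[-1.0616]
Step 14: x=[5.0319] v=[-1.0857]
Step 15: x=[4.9220] v=[-1.0989]
Step 16: x=[4.8119] v=[-1.1011]
Step 17: x=[4.7027] v=[-1.0923]
Step 18: x=[4.5954] v=[-1.0726]
Step 19: x=[4.4912] v=[-1.0421]
Step 20: x=[4.3911] v=[-1.0012]
Step 21: x=[4.2961] v=[-0.9503]
Step 22: x=[4.2071] v=[-0.8899]
Step 23: x=[4.1250] v=[-0.8206]
Step 24: x=[4.0507] v=[-0.7431]
Step 25: x=[3.9849] v=[-0.6582]
Step 26: x=[3.9282] v=[-0.5667]
Step 27: x=[3.8813] v=[-0.4695]
Step 28: x=[3.8445] v=[-0.3676]
Step 29: x=[3.8183] v=[-0.2621]
Step 30: x=[3.8029] v=[-0.1539]
Step 31: x=[3.7985] v=[-0.0442]
Step 32: x=[3.8051] v=[0.0660]
First v>=0 after going negative at step 32, time=3.2000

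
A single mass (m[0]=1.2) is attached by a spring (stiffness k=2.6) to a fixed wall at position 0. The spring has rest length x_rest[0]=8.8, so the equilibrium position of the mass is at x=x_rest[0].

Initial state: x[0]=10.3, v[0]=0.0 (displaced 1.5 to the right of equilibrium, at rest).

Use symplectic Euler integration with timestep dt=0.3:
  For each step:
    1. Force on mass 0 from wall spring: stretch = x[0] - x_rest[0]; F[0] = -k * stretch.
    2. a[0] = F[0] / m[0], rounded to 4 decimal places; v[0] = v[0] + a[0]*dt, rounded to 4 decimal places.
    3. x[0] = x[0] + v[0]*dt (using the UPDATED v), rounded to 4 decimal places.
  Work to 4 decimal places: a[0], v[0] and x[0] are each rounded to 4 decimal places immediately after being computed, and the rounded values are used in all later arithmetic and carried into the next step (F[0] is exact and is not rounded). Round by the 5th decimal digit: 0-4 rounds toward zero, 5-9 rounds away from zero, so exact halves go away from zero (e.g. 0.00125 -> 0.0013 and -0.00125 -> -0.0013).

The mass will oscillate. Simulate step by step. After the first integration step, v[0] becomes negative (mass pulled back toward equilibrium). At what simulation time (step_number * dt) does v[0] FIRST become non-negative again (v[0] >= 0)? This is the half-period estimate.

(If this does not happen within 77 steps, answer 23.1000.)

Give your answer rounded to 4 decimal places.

Answer: 2.4000

Derivation:
Step 0: x=[10.3000] v=[0.0000]
Step 1: x=[10.0075] v=[-0.9750]
Step 2: x=[9.4795] v=[-1.7599]
Step 3: x=[8.8190] v=[-2.2016]
Step 4: x=[8.1548] v=[-2.2140]
Step 5: x=[7.6164] v=[-1.7946]
Step 6: x=[7.3088] v=[-1.0253]
Step 7: x=[7.2920] v=[-0.0560]
Step 8: x=[7.5693] v=[0.9242]
First v>=0 after going negative at step 8, time=2.4000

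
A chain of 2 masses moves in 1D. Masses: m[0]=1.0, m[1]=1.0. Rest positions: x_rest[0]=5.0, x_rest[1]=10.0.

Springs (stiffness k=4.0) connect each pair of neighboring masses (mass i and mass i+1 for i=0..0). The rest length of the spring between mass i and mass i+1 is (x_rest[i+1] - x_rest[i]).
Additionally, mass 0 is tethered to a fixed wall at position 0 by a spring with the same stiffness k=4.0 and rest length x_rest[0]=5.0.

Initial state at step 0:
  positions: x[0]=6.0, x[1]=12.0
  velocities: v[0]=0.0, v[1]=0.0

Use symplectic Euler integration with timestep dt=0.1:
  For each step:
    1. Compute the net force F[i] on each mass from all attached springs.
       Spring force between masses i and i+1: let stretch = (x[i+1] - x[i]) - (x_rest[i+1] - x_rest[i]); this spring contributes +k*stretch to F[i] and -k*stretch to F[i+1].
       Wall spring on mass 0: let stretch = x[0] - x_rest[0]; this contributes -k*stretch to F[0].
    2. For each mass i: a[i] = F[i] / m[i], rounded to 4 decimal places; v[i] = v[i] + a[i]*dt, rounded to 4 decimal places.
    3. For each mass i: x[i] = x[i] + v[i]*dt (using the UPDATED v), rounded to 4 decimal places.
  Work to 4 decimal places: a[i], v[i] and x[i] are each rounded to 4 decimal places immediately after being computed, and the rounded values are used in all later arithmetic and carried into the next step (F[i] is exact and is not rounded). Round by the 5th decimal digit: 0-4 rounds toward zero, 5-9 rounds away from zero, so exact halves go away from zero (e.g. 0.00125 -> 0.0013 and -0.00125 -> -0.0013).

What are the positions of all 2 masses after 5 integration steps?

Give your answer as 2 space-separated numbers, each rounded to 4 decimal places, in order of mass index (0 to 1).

Answer: 5.9492 11.4525

Derivation:
Step 0: x=[6.0000 12.0000] v=[0.0000 0.0000]
Step 1: x=[6.0000 11.9600] v=[0.0000 -0.4000]
Step 2: x=[5.9984 11.8816] v=[-0.0160 -0.7840]
Step 3: x=[5.9922 11.7679] v=[-0.0621 -1.1373]
Step 4: x=[5.9773 11.6231] v=[-0.1487 -1.4476]
Step 5: x=[5.9492 11.4525] v=[-0.2813 -1.7059]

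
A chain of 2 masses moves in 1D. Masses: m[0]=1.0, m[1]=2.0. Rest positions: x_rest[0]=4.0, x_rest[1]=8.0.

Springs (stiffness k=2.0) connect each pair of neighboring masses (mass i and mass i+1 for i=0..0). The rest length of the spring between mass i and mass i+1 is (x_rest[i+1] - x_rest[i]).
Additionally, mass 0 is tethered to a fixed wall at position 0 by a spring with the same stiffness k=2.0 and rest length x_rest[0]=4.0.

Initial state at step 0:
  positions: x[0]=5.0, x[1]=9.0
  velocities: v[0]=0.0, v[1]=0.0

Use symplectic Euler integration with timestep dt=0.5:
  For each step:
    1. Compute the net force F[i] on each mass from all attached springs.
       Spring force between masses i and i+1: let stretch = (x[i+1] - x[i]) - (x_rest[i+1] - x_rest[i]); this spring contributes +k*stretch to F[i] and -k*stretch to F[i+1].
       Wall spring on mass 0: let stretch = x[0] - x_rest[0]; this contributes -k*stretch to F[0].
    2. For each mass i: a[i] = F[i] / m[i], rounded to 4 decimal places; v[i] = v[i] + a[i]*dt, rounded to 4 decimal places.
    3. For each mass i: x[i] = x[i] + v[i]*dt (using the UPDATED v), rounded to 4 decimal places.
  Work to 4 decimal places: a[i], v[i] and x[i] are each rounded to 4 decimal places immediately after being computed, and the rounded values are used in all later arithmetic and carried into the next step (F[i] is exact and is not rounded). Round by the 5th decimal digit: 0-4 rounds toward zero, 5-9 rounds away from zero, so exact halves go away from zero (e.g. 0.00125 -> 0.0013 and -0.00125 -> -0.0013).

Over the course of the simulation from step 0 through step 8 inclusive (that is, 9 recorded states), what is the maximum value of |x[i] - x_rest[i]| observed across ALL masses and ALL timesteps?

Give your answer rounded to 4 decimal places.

Answer: 1.0420

Derivation:
Step 0: x=[5.0000 9.0000] v=[0.0000 0.0000]
Step 1: x=[4.5000 9.0000] v=[-1.0000 0.0000]
Step 2: x=[4.0000 8.8750] v=[-1.0000 -0.2500]
Step 3: x=[3.9375 8.5313] v=[-0.1250 -0.6875]
Step 4: x=[4.2032 8.0391] v=[0.5313 -0.9844]
Step 5: x=[4.2852 7.5879] v=[0.1640 -0.9024]
Step 6: x=[3.8760 7.3110] v=[-0.8185 -0.5538]
Step 7: x=[3.2463 7.1754] v=[-1.2595 -0.2713]
Step 8: x=[2.9580 7.0575] v=[-0.5767 -0.2359]
Max displacement = 1.0420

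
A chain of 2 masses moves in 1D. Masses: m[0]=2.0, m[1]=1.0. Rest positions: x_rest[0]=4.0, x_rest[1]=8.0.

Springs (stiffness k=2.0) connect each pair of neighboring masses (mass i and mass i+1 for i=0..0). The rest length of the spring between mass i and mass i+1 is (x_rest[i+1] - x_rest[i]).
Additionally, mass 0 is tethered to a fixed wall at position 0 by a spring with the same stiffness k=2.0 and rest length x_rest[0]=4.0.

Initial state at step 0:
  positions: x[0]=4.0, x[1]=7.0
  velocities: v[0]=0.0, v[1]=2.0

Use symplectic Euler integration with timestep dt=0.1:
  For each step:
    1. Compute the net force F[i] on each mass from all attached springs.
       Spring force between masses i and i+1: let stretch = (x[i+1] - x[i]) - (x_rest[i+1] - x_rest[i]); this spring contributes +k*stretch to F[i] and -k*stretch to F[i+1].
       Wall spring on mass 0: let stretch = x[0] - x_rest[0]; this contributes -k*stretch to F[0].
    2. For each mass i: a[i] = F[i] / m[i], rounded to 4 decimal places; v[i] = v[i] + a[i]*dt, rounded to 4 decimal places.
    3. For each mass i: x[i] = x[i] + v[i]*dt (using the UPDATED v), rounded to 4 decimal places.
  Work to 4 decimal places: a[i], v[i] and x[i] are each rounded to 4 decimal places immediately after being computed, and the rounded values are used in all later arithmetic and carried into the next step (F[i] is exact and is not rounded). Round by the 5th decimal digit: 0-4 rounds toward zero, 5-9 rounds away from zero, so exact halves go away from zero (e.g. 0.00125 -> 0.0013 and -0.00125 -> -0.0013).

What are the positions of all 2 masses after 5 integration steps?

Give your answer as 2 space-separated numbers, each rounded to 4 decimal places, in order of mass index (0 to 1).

Step 0: x=[4.0000 7.0000] v=[0.0000 2.0000]
Step 1: x=[3.9900 7.2200] v=[-0.1000 2.2000]
Step 2: x=[3.9724 7.4554] v=[-0.1760 2.3540]
Step 3: x=[3.9499 7.7011] v=[-0.2249 2.4574]
Step 4: x=[3.9254 7.9518] v=[-0.2448 2.5072]
Step 5: x=[3.9019 8.2020] v=[-0.2347 2.5019]

Answer: 3.9019 8.2020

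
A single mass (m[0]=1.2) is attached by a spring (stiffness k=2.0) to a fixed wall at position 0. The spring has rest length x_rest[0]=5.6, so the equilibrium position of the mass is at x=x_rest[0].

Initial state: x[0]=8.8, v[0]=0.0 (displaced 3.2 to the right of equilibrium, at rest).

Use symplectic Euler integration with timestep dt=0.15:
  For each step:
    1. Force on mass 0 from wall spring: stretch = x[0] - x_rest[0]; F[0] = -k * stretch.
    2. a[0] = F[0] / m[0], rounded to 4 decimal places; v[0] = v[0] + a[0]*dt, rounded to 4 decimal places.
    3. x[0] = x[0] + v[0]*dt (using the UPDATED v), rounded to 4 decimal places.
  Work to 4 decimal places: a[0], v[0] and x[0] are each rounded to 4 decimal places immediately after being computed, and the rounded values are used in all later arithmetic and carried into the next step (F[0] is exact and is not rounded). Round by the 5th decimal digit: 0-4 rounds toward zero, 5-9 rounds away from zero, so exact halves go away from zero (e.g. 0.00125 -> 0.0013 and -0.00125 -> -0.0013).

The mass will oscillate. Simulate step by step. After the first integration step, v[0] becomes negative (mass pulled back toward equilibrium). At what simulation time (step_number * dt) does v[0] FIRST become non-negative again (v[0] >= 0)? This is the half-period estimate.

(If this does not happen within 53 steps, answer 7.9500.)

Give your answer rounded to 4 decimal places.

Answer: 2.5500

Derivation:
Step 0: x=[8.8000] v=[0.0000]
Step 1: x=[8.6800] v=[-0.8000]
Step 2: x=[8.4445] v=[-1.5700]
Step 3: x=[8.1023] v=[-2.2811]
Step 4: x=[7.6663] v=[-2.9067]
Step 5: x=[7.1528] v=[-3.4233]
Step 6: x=[6.5811] v=[-3.8115]
Step 7: x=[5.9726] v=[-4.0568]
Step 8: x=[5.3501] v=[-4.1500]
Step 9: x=[4.7370] v=[-4.0875]
Step 10: x=[4.1562] v=[-3.8718]
Step 11: x=[3.6296] v=[-3.5109]
Step 12: x=[3.1769] v=[-3.0183]
Step 13: x=[2.8150] v=[-2.4125]
Step 14: x=[2.5576] v=[-1.7162]
Step 15: x=[2.4143] v=[-0.9556]
Step 16: x=[2.3904] v=[-0.1592]
Step 17: x=[2.4869] v=[0.6432]
First v>=0 after going negative at step 17, time=2.5500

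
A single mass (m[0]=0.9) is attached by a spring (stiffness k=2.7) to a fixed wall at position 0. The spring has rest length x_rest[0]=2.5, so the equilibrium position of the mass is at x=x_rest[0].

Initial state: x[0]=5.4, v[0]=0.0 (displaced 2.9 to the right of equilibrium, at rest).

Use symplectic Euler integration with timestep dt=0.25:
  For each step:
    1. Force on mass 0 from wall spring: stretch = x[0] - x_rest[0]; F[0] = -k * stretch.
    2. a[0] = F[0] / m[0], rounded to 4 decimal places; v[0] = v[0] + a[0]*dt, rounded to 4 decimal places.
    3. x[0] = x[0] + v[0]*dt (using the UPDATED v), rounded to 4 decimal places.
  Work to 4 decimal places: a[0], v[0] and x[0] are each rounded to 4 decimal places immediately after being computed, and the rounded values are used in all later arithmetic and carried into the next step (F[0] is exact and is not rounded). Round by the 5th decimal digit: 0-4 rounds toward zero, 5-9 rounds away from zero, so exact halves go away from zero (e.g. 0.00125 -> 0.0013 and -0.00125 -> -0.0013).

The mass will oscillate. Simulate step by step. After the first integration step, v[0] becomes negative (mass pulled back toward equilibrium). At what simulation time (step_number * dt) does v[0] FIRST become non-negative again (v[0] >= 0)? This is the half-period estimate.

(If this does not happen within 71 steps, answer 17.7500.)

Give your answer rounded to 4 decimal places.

Answer: 2.0000

Derivation:
Step 0: x=[5.4000] v=[0.0000]
Step 1: x=[4.8563] v=[-2.1750]
Step 2: x=[3.8708] v=[-3.9422]
Step 3: x=[2.6282] v=[-4.9703]
Step 4: x=[1.3616] v=[-5.0665]
Step 5: x=[0.3084] v=[-4.2127]
Step 6: x=[-0.3339] v=[-2.5690]
Step 7: x=[-0.4448] v=[-0.4436]
Step 8: x=[-0.0036] v=[1.7650]
First v>=0 after going negative at step 8, time=2.0000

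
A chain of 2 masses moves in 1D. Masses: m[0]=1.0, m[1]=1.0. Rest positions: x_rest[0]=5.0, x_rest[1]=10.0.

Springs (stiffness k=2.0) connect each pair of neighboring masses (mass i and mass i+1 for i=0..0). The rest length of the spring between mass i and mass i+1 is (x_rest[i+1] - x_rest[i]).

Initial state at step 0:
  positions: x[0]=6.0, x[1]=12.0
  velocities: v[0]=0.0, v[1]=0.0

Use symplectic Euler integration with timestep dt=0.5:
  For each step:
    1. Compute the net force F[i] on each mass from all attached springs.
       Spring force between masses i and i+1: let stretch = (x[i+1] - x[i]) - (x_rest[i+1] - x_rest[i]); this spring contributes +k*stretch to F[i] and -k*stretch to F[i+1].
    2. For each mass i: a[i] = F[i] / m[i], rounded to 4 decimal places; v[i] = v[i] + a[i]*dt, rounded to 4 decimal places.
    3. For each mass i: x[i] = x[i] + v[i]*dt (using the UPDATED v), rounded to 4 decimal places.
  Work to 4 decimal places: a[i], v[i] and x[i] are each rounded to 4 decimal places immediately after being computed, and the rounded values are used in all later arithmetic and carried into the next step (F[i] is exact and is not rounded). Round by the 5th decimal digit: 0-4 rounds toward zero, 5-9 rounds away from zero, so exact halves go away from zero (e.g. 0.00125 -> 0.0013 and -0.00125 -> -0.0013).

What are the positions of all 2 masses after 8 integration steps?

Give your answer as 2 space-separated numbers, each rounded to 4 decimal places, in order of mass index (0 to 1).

Answer: 7.0000 11.0000

Derivation:
Step 0: x=[6.0000 12.0000] v=[0.0000 0.0000]
Step 1: x=[6.5000 11.5000] v=[1.0000 -1.0000]
Step 2: x=[7.0000 11.0000] v=[1.0000 -1.0000]
Step 3: x=[7.0000 11.0000] v=[0.0000 0.0000]
Step 4: x=[6.5000 11.5000] v=[-1.0000 1.0000]
Step 5: x=[6.0000 12.0000] v=[-1.0000 1.0000]
Step 6: x=[6.0000 12.0000] v=[0.0000 0.0000]
Step 7: x=[6.5000 11.5000] v=[1.0000 -1.0000]
Step 8: x=[7.0000 11.0000] v=[1.0000 -1.0000]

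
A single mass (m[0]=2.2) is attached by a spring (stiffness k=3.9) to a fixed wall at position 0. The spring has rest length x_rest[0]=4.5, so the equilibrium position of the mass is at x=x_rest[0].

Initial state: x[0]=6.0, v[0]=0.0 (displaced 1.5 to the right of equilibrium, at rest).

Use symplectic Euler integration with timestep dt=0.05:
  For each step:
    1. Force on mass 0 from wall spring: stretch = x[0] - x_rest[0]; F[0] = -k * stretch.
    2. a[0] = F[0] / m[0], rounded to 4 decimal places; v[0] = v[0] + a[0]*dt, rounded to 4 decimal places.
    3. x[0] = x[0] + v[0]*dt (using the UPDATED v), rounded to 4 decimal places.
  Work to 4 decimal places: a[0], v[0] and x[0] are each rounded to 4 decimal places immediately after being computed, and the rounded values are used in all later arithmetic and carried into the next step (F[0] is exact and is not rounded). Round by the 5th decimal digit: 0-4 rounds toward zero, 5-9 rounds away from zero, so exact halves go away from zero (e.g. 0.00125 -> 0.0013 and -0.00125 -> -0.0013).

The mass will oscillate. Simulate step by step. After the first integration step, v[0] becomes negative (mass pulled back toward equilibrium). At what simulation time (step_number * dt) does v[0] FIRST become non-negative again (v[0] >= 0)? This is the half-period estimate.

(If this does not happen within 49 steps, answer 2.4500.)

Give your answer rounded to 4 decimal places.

Step 0: x=[6.0000] v=[0.0000]
Step 1: x=[5.9934] v=[-0.1330]
Step 2: x=[5.9801] v=[-0.2654]
Step 3: x=[5.9603] v=[-0.3966]
Step 4: x=[5.9340] v=[-0.5260]
Step 5: x=[5.9013] v=[-0.6531]
Step 6: x=[5.8624] v=[-0.7773]
Step 7: x=[5.8175] v=[-0.8981]
Step 8: x=[5.7668] v=[-1.0149]
Step 9: x=[5.7104] v=[-1.1272]
Step 10: x=[5.6487] v=[-1.2345]
Step 11: x=[5.5819] v=[-1.3363]
Step 12: x=[5.5103] v=[-1.4322]
Step 13: x=[5.4342] v=[-1.5218]
Step 14: x=[5.3540] v=[-1.6046]
Step 15: x=[5.2700] v=[-1.6803]
Step 16: x=[5.1826] v=[-1.7486]
Step 17: x=[5.0921] v=[-1.8091]
Step 18: x=[4.9990] v=[-1.8616]
Step 19: x=[4.9037] v=[-1.9058]
Step 20: x=[4.8066] v=[-1.9416]
Step 21: x=[4.7082] v=[-1.9688]
Step 22: x=[4.6088] v=[-1.9873]
Step 23: x=[4.5090] v=[-1.9969]
Step 24: x=[4.4091] v=[-1.9977]
Step 25: x=[4.3096] v=[-1.9896]
Step 26: x=[4.2110] v=[-1.9727]
Step 27: x=[4.1136] v=[-1.9471]
Step 28: x=[4.0180] v=[-1.9129]
Step 29: x=[3.9245] v=[-1.8702]
Step 30: x=[3.8335] v=[-1.8192]
Step 31: x=[3.7455] v=[-1.7601]
Step 32: x=[3.6608] v=[-1.6932]
Step 33: x=[3.5799] v=[-1.6188]
Step 34: x=[3.5030] v=[-1.5372]
Step 35: x=[3.4306] v=[-1.4488]
Step 36: x=[3.3629] v=[-1.3540]
Step 37: x=[3.3002] v=[-1.2532]
Step 38: x=[3.2429] v=[-1.1469]
Step 39: x=[3.1911] v=[-1.0355]
Step 40: x=[3.1451] v=[-0.9195]
Step 41: x=[3.1051] v=[-0.7994]
Step 42: x=[3.0713] v=[-0.6758]
Step 43: x=[3.0438] v=[-0.5492]
Step 44: x=[3.0228] v=[-0.4201]
Step 45: x=[3.0083] v=[-0.2892]
Step 46: x=[3.0005] v=[-0.1570]
Step 47: x=[2.9993] v=[-0.0241]
Step 48: x=[3.0047] v=[0.1089]
First v>=0 after going negative at step 48, time=2.4000

Answer: 2.4000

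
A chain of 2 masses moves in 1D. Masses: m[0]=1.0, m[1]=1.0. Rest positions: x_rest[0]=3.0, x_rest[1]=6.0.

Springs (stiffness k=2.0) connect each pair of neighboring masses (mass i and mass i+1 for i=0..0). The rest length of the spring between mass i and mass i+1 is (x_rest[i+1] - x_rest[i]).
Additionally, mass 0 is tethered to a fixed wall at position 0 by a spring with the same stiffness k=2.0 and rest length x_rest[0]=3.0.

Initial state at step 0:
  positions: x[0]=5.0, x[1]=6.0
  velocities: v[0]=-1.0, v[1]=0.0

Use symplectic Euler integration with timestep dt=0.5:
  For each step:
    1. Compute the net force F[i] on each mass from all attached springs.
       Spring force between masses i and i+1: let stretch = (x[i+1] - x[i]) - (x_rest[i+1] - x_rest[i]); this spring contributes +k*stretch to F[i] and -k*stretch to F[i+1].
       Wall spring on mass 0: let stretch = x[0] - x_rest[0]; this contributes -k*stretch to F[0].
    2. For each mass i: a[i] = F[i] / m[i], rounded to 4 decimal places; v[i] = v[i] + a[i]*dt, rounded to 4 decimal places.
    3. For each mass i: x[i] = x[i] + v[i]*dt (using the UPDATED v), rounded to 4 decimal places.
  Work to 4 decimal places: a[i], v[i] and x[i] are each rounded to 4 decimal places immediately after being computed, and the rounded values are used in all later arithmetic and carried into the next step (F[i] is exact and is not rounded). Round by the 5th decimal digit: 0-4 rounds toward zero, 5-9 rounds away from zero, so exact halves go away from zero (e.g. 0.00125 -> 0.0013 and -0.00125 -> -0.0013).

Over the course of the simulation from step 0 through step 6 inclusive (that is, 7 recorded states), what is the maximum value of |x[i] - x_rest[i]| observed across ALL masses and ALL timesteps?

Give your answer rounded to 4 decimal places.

Answer: 2.1562

Derivation:
Step 0: x=[5.0000 6.0000] v=[-1.0000 0.0000]
Step 1: x=[2.5000 7.0000] v=[-5.0000 2.0000]
Step 2: x=[1.0000 7.2500] v=[-3.0000 0.5000]
Step 3: x=[2.1250 5.8750] v=[2.2500 -2.7500]
Step 4: x=[4.0625 4.1250] v=[3.8750 -3.5000]
Step 5: x=[4.0000 3.8438] v=[-0.1250 -0.5625]
Step 6: x=[1.8594 5.1407] v=[-4.2812 2.5937]
Max displacement = 2.1562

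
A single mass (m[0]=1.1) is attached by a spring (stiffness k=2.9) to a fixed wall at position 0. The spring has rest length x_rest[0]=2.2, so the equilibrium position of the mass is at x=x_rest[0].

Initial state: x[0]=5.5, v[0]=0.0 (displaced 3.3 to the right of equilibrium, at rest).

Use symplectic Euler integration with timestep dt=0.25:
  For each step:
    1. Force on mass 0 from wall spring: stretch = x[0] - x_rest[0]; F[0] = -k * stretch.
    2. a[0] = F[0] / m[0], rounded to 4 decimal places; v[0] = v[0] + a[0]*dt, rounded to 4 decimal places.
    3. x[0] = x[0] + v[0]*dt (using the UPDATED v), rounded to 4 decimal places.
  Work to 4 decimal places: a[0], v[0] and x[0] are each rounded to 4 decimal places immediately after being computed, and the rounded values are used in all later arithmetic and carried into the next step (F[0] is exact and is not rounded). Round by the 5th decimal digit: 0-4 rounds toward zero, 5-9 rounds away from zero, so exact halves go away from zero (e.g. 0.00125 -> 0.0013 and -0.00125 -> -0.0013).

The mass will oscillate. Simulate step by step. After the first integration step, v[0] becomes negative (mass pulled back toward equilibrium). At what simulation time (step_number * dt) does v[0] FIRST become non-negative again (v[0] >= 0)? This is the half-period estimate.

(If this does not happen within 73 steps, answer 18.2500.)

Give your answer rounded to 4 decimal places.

Answer: 2.0000

Derivation:
Step 0: x=[5.5000] v=[0.0000]
Step 1: x=[4.9563] v=[-2.1750]
Step 2: x=[3.9584] v=[-3.9917]
Step 3: x=[2.6707] v=[-5.1507]
Step 4: x=[1.3055] v=[-5.4609]
Step 5: x=[0.0877] v=[-4.8714]
Step 6: x=[-0.7821] v=[-3.4792]
Step 7: x=[-1.1605] v=[-1.5137]
Step 8: x=[-0.9852] v=[0.7012]
First v>=0 after going negative at step 8, time=2.0000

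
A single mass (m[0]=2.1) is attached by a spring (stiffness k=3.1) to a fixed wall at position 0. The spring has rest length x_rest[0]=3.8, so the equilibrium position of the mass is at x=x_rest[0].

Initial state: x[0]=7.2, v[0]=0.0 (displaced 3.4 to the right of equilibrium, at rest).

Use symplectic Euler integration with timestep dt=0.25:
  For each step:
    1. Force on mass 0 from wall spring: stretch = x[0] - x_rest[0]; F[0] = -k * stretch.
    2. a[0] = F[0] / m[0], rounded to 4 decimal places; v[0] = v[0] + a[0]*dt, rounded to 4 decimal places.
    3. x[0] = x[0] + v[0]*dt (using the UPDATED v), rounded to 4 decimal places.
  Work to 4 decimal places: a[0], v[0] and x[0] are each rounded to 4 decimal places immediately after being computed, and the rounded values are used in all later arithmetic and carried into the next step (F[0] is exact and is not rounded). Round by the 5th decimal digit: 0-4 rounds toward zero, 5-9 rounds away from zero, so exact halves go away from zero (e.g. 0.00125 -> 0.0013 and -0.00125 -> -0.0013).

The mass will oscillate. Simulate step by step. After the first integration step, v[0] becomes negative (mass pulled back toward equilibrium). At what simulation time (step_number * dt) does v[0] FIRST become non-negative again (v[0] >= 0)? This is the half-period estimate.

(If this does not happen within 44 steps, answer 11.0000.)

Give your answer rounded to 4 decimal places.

Step 0: x=[7.2000] v=[0.0000]
Step 1: x=[6.8863] v=[-1.2548]
Step 2: x=[6.2879] v=[-2.3938]
Step 3: x=[5.4599] v=[-3.3120]
Step 4: x=[4.4788] v=[-3.9246]
Step 5: x=[3.4350] v=[-4.1751]
Step 6: x=[2.4249] v=[-4.0404]
Step 7: x=[1.5417] v=[-3.5329]
Step 8: x=[0.8668] v=[-2.6995]
Step 9: x=[0.4626] v=[-1.6170]
Step 10: x=[0.3663] v=[-0.3854]
Step 11: x=[0.5868] v=[0.8818]
First v>=0 after going negative at step 11, time=2.7500

Answer: 2.7500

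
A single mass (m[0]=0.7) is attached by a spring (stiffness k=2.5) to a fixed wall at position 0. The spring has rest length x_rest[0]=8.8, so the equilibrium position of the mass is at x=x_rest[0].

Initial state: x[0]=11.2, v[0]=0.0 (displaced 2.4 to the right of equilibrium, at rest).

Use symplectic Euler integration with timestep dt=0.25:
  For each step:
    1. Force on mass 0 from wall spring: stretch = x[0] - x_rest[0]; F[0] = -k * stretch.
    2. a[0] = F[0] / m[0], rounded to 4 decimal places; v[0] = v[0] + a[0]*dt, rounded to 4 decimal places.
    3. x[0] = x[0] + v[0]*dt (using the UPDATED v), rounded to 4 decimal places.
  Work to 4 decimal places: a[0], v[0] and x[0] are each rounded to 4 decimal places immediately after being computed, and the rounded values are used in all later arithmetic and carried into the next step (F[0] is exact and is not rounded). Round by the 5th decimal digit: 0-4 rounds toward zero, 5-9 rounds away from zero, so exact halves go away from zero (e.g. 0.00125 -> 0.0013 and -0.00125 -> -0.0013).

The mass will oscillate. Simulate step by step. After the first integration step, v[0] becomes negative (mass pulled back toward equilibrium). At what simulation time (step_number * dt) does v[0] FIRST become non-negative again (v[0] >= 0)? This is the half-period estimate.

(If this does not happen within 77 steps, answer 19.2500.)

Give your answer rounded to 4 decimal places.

Step 0: x=[11.2000] v=[0.0000]
Step 1: x=[10.6643] v=[-2.1429]
Step 2: x=[9.7124] v=[-3.8075]
Step 3: x=[8.5569] v=[-4.6222]
Step 4: x=[7.4556] v=[-4.4052]
Step 5: x=[6.6544] v=[-3.2049]
Step 6: x=[6.3321] v=[-1.2892]
Step 7: x=[6.5607] v=[0.9143]
First v>=0 after going negative at step 7, time=1.7500

Answer: 1.7500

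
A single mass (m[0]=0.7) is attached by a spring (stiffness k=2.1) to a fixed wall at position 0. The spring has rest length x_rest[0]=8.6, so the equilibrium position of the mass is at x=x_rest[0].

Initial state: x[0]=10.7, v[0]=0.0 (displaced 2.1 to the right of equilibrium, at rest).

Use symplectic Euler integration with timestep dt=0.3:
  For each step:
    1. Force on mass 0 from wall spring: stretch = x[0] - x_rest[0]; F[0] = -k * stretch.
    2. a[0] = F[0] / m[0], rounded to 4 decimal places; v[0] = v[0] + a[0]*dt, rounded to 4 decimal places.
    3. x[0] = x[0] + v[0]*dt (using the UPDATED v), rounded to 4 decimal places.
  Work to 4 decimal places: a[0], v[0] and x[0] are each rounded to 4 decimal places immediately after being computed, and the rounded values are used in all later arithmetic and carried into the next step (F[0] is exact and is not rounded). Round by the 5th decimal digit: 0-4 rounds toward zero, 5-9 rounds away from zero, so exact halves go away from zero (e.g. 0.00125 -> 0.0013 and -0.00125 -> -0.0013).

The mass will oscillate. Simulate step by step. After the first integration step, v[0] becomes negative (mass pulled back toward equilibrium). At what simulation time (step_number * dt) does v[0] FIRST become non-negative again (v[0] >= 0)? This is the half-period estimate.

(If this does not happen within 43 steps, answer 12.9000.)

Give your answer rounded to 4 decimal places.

Answer: 1.8000

Derivation:
Step 0: x=[10.7000] v=[0.0000]
Step 1: x=[10.1330] v=[-1.8900]
Step 2: x=[9.1521] v=[-3.2697]
Step 3: x=[8.0221] v=[-3.7666]
Step 4: x=[7.0482] v=[-3.2465]
Step 5: x=[6.4932] v=[-1.8499]
Step 6: x=[6.5071] v=[0.0462]
First v>=0 after going negative at step 6, time=1.8000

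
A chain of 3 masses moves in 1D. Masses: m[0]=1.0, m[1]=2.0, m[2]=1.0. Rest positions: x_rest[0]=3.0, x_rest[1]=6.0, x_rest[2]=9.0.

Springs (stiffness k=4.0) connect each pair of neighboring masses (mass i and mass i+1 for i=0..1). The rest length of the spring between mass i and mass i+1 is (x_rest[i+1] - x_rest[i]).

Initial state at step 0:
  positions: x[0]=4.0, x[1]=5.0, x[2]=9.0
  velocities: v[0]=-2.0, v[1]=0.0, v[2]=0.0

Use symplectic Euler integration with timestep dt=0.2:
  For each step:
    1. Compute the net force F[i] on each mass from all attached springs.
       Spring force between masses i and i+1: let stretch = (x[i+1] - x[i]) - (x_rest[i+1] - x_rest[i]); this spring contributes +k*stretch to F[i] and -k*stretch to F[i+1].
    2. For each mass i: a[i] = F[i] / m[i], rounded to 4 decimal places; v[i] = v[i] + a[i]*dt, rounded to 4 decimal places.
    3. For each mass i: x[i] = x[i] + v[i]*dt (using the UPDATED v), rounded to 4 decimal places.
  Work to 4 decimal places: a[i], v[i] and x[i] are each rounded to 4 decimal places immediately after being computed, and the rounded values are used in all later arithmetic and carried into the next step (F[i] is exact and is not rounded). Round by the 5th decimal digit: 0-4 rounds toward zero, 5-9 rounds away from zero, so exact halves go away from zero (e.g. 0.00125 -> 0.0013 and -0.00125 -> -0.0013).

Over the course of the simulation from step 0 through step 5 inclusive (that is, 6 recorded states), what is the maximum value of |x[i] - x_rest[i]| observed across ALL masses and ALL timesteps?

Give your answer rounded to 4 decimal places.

Answer: 2.3493

Derivation:
Step 0: x=[4.0000 5.0000 9.0000] v=[-2.0000 0.0000 0.0000]
Step 1: x=[3.2800 5.2400 8.8400] v=[-3.6000 1.2000 -0.8000]
Step 2: x=[2.3936 5.6112 8.5840] v=[-4.4320 1.8560 -1.2800]
Step 3: x=[1.5420 5.9628 8.3324] v=[-4.2579 1.7581 -1.2582]
Step 4: x=[0.9177 6.1503 8.1816] v=[-3.1213 0.9376 -0.7539]
Step 5: x=[0.6507 6.0817 8.1858] v=[-1.3352 -0.3429 0.0211]
Max displacement = 2.3493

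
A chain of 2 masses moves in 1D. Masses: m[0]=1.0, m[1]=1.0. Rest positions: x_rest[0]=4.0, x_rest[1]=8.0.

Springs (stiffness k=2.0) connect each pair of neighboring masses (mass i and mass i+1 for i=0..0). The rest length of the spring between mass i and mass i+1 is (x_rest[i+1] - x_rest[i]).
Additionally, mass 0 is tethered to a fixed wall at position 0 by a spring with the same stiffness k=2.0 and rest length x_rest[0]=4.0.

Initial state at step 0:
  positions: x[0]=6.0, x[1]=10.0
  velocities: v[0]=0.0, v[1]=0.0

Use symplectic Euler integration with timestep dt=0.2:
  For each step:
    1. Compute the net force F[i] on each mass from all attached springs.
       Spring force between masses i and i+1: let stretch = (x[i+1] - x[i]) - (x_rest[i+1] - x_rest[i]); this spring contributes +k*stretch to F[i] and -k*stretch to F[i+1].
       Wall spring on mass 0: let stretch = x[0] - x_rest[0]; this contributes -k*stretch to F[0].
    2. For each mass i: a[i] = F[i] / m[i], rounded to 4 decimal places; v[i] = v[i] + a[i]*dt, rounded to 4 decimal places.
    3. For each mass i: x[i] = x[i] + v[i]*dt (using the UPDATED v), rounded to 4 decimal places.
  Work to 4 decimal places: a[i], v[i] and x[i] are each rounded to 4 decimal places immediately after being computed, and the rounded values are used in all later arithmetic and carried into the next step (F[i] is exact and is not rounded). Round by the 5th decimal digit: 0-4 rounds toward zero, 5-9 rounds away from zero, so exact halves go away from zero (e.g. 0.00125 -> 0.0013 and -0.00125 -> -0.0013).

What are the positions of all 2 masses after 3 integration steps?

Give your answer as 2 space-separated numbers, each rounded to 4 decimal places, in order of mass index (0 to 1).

Step 0: x=[6.0000 10.0000] v=[0.0000 0.0000]
Step 1: x=[5.8400 10.0000] v=[-0.8000 0.0000]
Step 2: x=[5.5456 9.9872] v=[-1.4720 -0.0640]
Step 3: x=[5.1629 9.9391] v=[-1.9136 -0.2406]

Answer: 5.1629 9.9391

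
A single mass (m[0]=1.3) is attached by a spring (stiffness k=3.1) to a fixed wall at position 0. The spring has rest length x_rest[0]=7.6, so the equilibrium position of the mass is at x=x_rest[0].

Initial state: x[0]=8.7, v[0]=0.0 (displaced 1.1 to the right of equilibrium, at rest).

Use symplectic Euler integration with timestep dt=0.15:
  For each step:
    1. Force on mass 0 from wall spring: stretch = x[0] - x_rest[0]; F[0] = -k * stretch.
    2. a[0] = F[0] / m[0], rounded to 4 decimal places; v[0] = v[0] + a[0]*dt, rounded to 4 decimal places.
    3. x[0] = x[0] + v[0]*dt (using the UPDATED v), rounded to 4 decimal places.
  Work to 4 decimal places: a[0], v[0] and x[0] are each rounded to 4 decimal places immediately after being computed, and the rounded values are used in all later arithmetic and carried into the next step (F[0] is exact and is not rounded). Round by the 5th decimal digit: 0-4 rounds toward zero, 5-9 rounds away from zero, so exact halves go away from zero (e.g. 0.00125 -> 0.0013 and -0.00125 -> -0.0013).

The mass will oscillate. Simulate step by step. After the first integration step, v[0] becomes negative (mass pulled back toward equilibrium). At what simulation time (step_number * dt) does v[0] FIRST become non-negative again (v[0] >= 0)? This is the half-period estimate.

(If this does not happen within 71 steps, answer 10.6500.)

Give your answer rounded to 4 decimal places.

Step 0: x=[8.7000] v=[0.0000]
Step 1: x=[8.6410] v=[-0.3935]
Step 2: x=[8.5261] v=[-0.7659]
Step 3: x=[8.3615] v=[-1.0972]
Step 4: x=[8.1561] v=[-1.3696]
Step 5: x=[7.9208] v=[-1.5685]
Step 6: x=[7.6683] v=[-1.6833]
Step 7: x=[7.4121] v=[-1.7077]
Step 8: x=[7.1660] v=[-1.6405]
Step 9: x=[6.9432] v=[-1.4853]
Step 10: x=[6.7556] v=[-1.2504]
Step 11: x=[6.6133] v=[-0.9484]
Step 12: x=[6.5240] v=[-0.5955]
Step 13: x=[6.4924] v=[-0.2106]
Step 14: x=[6.5202] v=[0.1856]
First v>=0 after going negative at step 14, time=2.1000

Answer: 2.1000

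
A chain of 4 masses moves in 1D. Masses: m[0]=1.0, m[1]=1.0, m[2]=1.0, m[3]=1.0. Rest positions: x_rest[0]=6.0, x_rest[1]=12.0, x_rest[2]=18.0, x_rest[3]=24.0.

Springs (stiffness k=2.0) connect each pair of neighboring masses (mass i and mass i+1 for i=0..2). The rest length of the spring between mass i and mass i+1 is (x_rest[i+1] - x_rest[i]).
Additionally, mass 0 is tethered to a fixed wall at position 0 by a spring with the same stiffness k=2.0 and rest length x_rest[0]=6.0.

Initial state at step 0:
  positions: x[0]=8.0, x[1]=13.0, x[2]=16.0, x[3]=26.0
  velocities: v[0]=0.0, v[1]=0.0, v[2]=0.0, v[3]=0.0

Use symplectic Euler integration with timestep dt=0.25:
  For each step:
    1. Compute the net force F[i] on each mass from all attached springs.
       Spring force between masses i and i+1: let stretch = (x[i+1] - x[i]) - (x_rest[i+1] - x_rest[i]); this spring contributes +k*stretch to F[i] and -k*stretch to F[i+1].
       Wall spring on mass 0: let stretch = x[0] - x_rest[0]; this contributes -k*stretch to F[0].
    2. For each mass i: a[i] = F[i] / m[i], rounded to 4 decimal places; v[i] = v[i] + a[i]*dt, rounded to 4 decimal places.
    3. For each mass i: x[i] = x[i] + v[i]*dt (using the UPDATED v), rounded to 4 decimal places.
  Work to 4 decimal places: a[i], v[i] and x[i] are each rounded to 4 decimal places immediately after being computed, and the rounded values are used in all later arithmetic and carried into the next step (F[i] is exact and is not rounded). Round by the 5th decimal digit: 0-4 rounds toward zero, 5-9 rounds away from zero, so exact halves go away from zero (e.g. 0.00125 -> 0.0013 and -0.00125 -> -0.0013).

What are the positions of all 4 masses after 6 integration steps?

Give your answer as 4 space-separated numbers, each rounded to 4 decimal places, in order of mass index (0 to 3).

Step 0: x=[8.0000 13.0000 16.0000 26.0000] v=[0.0000 0.0000 0.0000 0.0000]
Step 1: x=[7.6250 12.7500 16.8750 25.5000] v=[-1.5000 -1.0000 3.5000 -2.0000]
Step 2: x=[6.9375 12.3750 18.3125 24.6719] v=[-2.7500 -1.5000 5.7500 -3.3125]
Step 3: x=[6.0625 12.0625 19.8028 23.7989] v=[-3.5000 -1.2500 5.9610 -3.4922]
Step 4: x=[5.1797 11.9675 20.8250 23.1763] v=[-3.5313 -0.3799 4.0889 -2.4903]
Step 5: x=[4.4979 12.1313 21.0340 23.0098] v=[-2.7273 0.6550 0.8358 -0.6660]
Step 6: x=[4.2080 12.4537 20.3771 23.3463] v=[-1.1596 1.2897 -2.6277 1.3461]

Answer: 4.2080 12.4537 20.3771 23.3463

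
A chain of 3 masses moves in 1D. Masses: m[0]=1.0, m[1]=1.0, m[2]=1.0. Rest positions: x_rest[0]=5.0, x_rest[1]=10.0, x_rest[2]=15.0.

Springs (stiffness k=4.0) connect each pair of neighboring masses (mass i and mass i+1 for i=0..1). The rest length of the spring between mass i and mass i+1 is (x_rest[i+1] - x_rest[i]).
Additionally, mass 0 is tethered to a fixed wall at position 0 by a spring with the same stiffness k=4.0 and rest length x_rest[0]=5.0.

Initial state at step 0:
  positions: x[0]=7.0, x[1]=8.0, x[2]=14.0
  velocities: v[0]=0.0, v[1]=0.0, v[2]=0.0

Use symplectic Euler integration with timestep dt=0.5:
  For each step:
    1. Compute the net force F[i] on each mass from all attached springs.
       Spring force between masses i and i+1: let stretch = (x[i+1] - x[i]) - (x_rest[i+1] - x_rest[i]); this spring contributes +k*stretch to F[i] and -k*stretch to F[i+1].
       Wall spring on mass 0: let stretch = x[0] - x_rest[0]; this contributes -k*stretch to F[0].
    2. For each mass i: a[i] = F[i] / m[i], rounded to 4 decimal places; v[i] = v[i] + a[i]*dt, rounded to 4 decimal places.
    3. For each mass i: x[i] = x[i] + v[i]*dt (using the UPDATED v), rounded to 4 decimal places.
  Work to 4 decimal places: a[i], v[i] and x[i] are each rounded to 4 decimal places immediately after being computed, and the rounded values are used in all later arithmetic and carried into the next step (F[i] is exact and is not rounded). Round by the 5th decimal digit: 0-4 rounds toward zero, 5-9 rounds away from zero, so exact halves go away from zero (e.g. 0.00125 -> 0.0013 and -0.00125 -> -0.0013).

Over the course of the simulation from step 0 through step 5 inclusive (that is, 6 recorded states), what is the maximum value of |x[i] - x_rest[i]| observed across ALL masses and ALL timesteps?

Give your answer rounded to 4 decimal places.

Answer: 4.0000

Derivation:
Step 0: x=[7.0000 8.0000 14.0000] v=[0.0000 0.0000 0.0000]
Step 1: x=[1.0000 13.0000 13.0000] v=[-12.0000 10.0000 -2.0000]
Step 2: x=[6.0000 6.0000 17.0000] v=[10.0000 -14.0000 8.0000]
Step 3: x=[5.0000 10.0000 15.0000] v=[-2.0000 8.0000 -4.0000]
Step 4: x=[4.0000 14.0000 13.0000] v=[-2.0000 8.0000 -4.0000]
Step 5: x=[9.0000 7.0000 17.0000] v=[10.0000 -14.0000 8.0000]
Max displacement = 4.0000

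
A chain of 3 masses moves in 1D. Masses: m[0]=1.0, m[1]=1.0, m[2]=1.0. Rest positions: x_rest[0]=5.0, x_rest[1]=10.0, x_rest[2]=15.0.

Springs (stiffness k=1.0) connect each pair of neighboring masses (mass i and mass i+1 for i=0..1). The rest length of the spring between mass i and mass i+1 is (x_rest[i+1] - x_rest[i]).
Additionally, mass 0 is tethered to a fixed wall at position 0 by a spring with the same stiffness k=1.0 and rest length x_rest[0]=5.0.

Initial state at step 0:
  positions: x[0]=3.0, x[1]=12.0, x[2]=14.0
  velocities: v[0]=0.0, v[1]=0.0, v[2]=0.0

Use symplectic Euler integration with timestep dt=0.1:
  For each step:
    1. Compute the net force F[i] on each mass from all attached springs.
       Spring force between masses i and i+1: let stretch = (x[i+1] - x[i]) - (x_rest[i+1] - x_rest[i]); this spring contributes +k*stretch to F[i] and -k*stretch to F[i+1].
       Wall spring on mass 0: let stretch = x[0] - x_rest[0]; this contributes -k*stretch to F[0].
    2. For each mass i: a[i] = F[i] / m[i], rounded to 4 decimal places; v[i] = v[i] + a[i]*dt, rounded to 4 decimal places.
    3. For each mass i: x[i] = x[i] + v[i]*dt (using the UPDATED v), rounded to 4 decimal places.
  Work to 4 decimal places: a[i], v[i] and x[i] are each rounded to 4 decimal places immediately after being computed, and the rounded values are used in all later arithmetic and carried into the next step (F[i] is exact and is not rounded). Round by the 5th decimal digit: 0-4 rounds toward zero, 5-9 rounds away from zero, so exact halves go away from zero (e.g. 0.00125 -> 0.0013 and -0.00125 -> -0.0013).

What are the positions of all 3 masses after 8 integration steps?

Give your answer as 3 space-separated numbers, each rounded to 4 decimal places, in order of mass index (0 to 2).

Answer: 4.7883 9.9295 14.8847

Derivation:
Step 0: x=[3.0000 12.0000 14.0000] v=[0.0000 0.0000 0.0000]
Step 1: x=[3.0600 11.9300 14.0300] v=[0.6000 -0.7000 0.3000]
Step 2: x=[3.1781 11.7923 14.0890] v=[1.1810 -1.3770 0.5900]
Step 3: x=[3.3506 11.5914 14.1750] v=[1.7246 -2.0088 0.8603]
Step 4: x=[3.5720 11.3340 14.2852] v=[2.2136 -2.5745 1.1019]
Step 5: x=[3.8353 11.0284 14.4159] v=[2.6326 -3.0556 1.3068]
Step 6: x=[4.1321 10.6848 14.5627] v=[2.9684 -3.4362 1.4681]
Step 7: x=[4.4532 10.3144 14.7207] v=[3.2105 -3.7037 1.5803]
Step 8: x=[4.7883 9.9295 14.8847] v=[3.3513 -3.8492 1.6397]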